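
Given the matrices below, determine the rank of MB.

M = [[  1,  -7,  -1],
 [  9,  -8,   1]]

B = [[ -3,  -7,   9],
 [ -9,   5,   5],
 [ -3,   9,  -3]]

2

First compute MB:
[[ 63, -51, -23],
 [ 42, -94,  38]]
Now row reduce the product.
R2 ← R2 − (2/3)·R1: [0, -60, 160/3]
2 nonzero rows, so rank(MB) = 2.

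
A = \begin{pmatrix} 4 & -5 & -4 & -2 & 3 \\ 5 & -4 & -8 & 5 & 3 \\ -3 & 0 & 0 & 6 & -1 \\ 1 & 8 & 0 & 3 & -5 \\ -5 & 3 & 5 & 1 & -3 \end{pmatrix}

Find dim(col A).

Row reduce to echelon form.
R2 ← R2 − (5/4)·R1: [0, 9/4, -3, 15/2, -3/4]
R3 ← R3 + (3/4)·R1: [0, -15/4, -3, 9/2, 5/4]
R4 ← R4 − (1/4)·R1: [0, 37/4, 1, 7/2, -23/4]
R5 ← R5 + (5/4)·R1: [0, -13/4, 0, -3/2, 3/4]
R3 ← R3 + (5/3)·R2: [0, 0, -8, 17, 0]
R4 ← R4 − (37/9)·R2: [0, 0, 40/3, -82/3, -8/3]
R5 ← R5 + (13/9)·R2: [0, 0, -13/3, 28/3, -1/3]
R4 ← R4 + (5/3)·R3: [0, 0, 0, 1, -8/3]
R5 ← R5 − (13/24)·R3: [0, 0, 0, 1/8, -1/3]
R5 ← R5 − (1/8)·R4: [0, 0, 0, 0, 0]
Echelon form has 4 nonzero rows, so rank(A) = 4.
The column space has dimension equal to the rank: 4.

4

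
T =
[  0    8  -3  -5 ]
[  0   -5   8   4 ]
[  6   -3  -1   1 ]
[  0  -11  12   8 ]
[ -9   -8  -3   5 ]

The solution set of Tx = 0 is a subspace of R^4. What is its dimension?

Row reduce to echelon form.
Swap R1 ↔ R3
R5 ← R5 + (3/2)·R1: [0, -25/2, -9/2, 13/2]
R3 ← R3 + (8/5)·R2: [0, 0, 49/5, 7/5]
R4 ← R4 − (11/5)·R2: [0, 0, -28/5, -4/5]
R5 ← R5 − (5/2)·R2: [0, 0, -49/2, -7/2]
R4 ← R4 + (4/7)·R3: [0, 0, 0, 0]
R5 ← R5 + (5/2)·R3: [0, 0, 0, 0]
3 nonzero rows, so rank(T) = 3.
T has 4 columns; by rank–nullity, nullity = 4 − 3 = 1.

1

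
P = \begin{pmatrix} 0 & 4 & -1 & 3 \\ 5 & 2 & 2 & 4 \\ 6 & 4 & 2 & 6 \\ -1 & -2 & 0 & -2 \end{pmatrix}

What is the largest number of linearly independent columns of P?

2

Row reduce to echelon form.
Swap R1 ↔ R2
R3 ← R3 − (6/5)·R1: [0, 8/5, -2/5, 6/5]
R4 ← R4 + (1/5)·R1: [0, -8/5, 2/5, -6/5]
R3 ← R3 − (2/5)·R2: [0, 0, 0, 0]
R4 ← R4 + (2/5)·R2: [0, 0, 0, 0]
Echelon form has 2 nonzero rows, so rank(P) = 2.
The rank gives the maximum number of linearly independent columns: 2.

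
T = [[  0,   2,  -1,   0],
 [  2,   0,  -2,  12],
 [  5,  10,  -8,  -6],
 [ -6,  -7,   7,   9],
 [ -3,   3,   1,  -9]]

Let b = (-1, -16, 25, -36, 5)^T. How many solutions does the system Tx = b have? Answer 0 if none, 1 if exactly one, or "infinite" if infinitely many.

Row reduce the augmented matrix [T | b].
Swap R1 ↔ R2
R3 ← R3 − (5/2)·R1: [0, 10, -3, -36, 65]
R4 ← R4 + (3)·R1: [0, -7, 1, 45, -84]
R5 ← R5 + (3/2)·R1: [0, 3, -2, 9, -19]
R3 ← R3 − (5)·R2: [0, 0, 2, -36, 70]
R4 ← R4 + (7/2)·R2: [0, 0, -5/2, 45, -175/2]
R5 ← R5 − (3/2)·R2: [0, 0, -1/2, 9, -35/2]
R4 ← R4 + (5/4)·R3: [0, 0, 0, 0, 0]
R5 ← R5 + (1/4)·R3: [0, 0, 0, 0, 0]
The echelon form has 3 nonzero rows, and every pivot lies in the first 4 columns, so rank(T) = rank([T|b]) = 3.
The system is consistent.
rank = 3 < 4 unknowns, so there are infinitely many solutions.

infinite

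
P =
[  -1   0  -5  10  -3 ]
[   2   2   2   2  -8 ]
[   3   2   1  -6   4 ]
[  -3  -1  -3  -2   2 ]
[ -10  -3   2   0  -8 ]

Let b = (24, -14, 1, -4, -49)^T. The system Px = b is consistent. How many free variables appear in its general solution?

Row reduce the augmented matrix [P | b].
R2 ← R2 + (2)·R1: [0, 2, -8, 22, -14, 34]
R3 ← R3 + (3)·R1: [0, 2, -14, 24, -5, 73]
R4 ← R4 − (3)·R1: [0, -1, 12, -32, 11, -76]
R5 ← R5 − (10)·R1: [0, -3, 52, -100, 22, -289]
R3 ← R3 − R2: [0, 0, -6, 2, 9, 39]
R4 ← R4 + (1/2)·R2: [0, 0, 8, -21, 4, -59]
R5 ← R5 + (3/2)·R2: [0, 0, 40, -67, 1, -238]
R4 ← R4 + (4/3)·R3: [0, 0, 0, -55/3, 16, -7]
R5 ← R5 + (20/3)·R3: [0, 0, 0, -161/3, 61, 22]
R5 ← R5 − (161/55)·R4: [0, 0, 0, 0, 779/55, 2337/55]
The echelon form has 5 nonzero rows, and every pivot lies in the first 5 columns, so rank(P) = rank([P|b]) = 5.
The system is consistent.
Free variables = (unknowns) − (rank) = 5 − 5 = 0.

0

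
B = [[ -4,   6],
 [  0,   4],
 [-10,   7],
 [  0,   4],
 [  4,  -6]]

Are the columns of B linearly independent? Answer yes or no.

Row reduce B to echelon form.
R3 ← R3 − (5/2)·R1: [0, -8]
R5 ← R5 + R1: [0, 0]
R3 ← R3 + (2)·R2: [0, 0]
R4 ← R4 − R2: [0, 0]
2 pivots among 2 columns.
Every column is a pivot column, so the columns are linearly independent.

yes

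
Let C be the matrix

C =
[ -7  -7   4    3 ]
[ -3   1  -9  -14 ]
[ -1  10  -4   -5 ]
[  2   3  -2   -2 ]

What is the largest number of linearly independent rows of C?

Row reduce to echelon form.
R2 ← R2 − (3/7)·R1: [0, 4, -75/7, -107/7]
R3 ← R3 − (1/7)·R1: [0, 11, -32/7, -38/7]
R4 ← R4 + (2/7)·R1: [0, 1, -6/7, -8/7]
R3 ← R3 − (11/4)·R2: [0, 0, 697/28, 1025/28]
R4 ← R4 − (1/4)·R2: [0, 0, 51/28, 75/28]
R4 ← R4 − (3/41)·R3: [0, 0, 0, 0]
Echelon form has 3 nonzero rows, so rank(C) = 3.
The rank gives the maximum number of linearly independent rows: 3.

3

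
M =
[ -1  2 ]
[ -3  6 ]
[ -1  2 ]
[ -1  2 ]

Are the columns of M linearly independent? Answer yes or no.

Row reduce M to echelon form.
R2 ← R2 − (3)·R1: [0, 0]
R3 ← R3 − R1: [0, 0]
R4 ← R4 − R1: [0, 0]
1 pivot among 2 columns.
Only 1 < 2 pivot columns, so the columns are linearly dependent.

no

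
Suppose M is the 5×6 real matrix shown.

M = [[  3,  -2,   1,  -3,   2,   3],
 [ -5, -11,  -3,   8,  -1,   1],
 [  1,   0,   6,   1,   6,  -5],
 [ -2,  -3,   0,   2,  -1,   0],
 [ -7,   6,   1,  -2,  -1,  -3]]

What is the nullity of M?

Row reduce to echelon form.
R2 ← R2 + (5/3)·R1: [0, -43/3, -4/3, 3, 7/3, 6]
R3 ← R3 − (1/3)·R1: [0, 2/3, 17/3, 2, 16/3, -6]
R4 ← R4 + (2/3)·R1: [0, -13/3, 2/3, 0, 1/3, 2]
R5 ← R5 + (7/3)·R1: [0, 4/3, 10/3, -9, 11/3, 4]
R3 ← R3 + (2/43)·R2: [0, 0, 241/43, 92/43, 234/43, -246/43]
R4 ← R4 − (13/43)·R2: [0, 0, 46/43, -39/43, -16/43, 8/43]
R5 ← R5 + (4/43)·R2: [0, 0, 138/43, -375/43, 167/43, 196/43]
R4 ← R4 − (46/241)·R3: [0, 0, 0, -317/241, -340/241, 308/241]
R5 ← R5 − (138/241)·R3: [0, 0, 0, -2397/241, 185/241, 1888/241]
R5 ← R5 − (2397/317)·R4: [0, 0, 0, 0, 3625/317, -580/317]
5 nonzero rows, so rank(M) = 5.
M has 6 columns; by rank–nullity, nullity = 6 − 5 = 1.

1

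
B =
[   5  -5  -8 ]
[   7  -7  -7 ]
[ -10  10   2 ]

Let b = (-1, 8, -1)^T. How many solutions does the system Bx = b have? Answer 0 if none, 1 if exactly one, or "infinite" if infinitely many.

Row reduce the augmented matrix [B | b].
R2 ← R2 − (7/5)·R1: [0, 0, 21/5, 47/5]
R3 ← R3 + (2)·R1: [0, 0, -14, -3]
R3 ← R3 + (10/3)·R2: [0, 0, 0, 85/3]
The echelon form has 3 nonzero rows; the last pivot sits in the augmented column, so rank(B) = 2 but rank([B|b]) = 3.
Since the ranks differ, the system is inconsistent.
It has no solutions.

0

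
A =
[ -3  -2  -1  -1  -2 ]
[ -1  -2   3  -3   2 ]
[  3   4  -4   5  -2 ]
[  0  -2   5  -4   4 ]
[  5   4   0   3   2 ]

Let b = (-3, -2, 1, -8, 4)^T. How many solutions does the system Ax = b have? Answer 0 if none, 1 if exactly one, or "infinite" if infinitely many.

Row reduce the augmented matrix [A | b].
R2 ← R2 − (1/3)·R1: [0, -4/3, 10/3, -8/3, 8/3, -1]
R3 ← R3 + R1: [0, 2, -5, 4, -4, -2]
R5 ← R5 + (5/3)·R1: [0, 2/3, -5/3, 4/3, -4/3, -1]
R3 ← R3 + (3/2)·R2: [0, 0, 0, 0, 0, -7/2]
R4 ← R4 − (3/2)·R2: [0, 0, 0, 0, 0, -13/2]
R5 ← R5 + (1/2)·R2: [0, 0, 0, 0, 0, -3/2]
R4 ← R4 − (13/7)·R3: [0, 0, 0, 0, 0, 0]
R5 ← R5 − (3/7)·R3: [0, 0, 0, 0, 0, 0]
The echelon form has 3 nonzero rows; the last pivot sits in the augmented column, so rank(A) = 2 but rank([A|b]) = 3.
Since the ranks differ, the system is inconsistent.
It has no solutions.

0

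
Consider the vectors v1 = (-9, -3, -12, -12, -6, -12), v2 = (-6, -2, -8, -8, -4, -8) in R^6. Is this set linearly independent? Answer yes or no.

Form the matrix with these vectors as rows and row reduce.
R2 ← R2 − (2/3)·R1: [0, 0, 0, 0, 0, 0]
1 nonzero row, so the 2 vectors span a space of dimension 1.
Since 1 < 2, the vectors are linearly dependent.

no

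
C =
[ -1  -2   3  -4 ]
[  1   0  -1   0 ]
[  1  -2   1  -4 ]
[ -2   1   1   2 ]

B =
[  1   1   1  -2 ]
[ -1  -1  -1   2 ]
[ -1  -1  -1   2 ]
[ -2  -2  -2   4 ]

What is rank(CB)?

1

First compute CB:
[[  6,   6,   6, -12],
 [  2,   2,   2,  -4],
 [ 10,  10,  10, -20],
 [ -8,  -8,  -8,  16]]
Now row reduce the product.
R2 ← R2 − (1/3)·R1: [0, 0, 0, 0]
R3 ← R3 − (5/3)·R1: [0, 0, 0, 0]
R4 ← R4 + (4/3)·R1: [0, 0, 0, 0]
1 nonzero row, so rank(CB) = 1.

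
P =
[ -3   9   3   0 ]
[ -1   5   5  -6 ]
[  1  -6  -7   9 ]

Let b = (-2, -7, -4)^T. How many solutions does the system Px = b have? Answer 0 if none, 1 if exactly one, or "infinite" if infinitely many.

0

Row reduce the augmented matrix [P | b].
R2 ← R2 − (1/3)·R1: [0, 2, 4, -6, -19/3]
R3 ← R3 + (1/3)·R1: [0, -3, -6, 9, -14/3]
R3 ← R3 + (3/2)·R2: [0, 0, 0, 0, -85/6]
The echelon form has 3 nonzero rows; the last pivot sits in the augmented column, so rank(P) = 2 but rank([P|b]) = 3.
Since the ranks differ, the system is inconsistent.
It has no solutions.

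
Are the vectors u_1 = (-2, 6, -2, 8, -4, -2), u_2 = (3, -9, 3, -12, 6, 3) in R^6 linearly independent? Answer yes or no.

no

Form the matrix with these vectors as rows and row reduce.
R2 ← R2 + (3/2)·R1: [0, 0, 0, 0, 0, 0]
1 nonzero row, so the 2 vectors span a space of dimension 1.
Since 1 < 2, the vectors are linearly dependent.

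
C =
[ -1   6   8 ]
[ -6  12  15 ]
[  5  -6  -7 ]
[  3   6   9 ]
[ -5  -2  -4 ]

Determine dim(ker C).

Row reduce to echelon form.
R2 ← R2 − (6)·R1: [0, -24, -33]
R3 ← R3 + (5)·R1: [0, 24, 33]
R4 ← R4 + (3)·R1: [0, 24, 33]
R5 ← R5 − (5)·R1: [0, -32, -44]
R3 ← R3 + R2: [0, 0, 0]
R4 ← R4 + R2: [0, 0, 0]
R5 ← R5 − (4/3)·R2: [0, 0, 0]
2 nonzero rows, so rank(C) = 2.
C has 3 columns; by rank–nullity, nullity = 3 − 2 = 1.

1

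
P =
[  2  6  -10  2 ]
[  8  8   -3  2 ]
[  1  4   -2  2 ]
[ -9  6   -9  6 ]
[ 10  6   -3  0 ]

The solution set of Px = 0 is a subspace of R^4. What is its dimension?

Row reduce to echelon form.
R2 ← R2 − (4)·R1: [0, -16, 37, -6]
R3 ← R3 − (1/2)·R1: [0, 1, 3, 1]
R4 ← R4 + (9/2)·R1: [0, 33, -54, 15]
R5 ← R5 − (5)·R1: [0, -24, 47, -10]
R3 ← R3 + (1/16)·R2: [0, 0, 85/16, 5/8]
R4 ← R4 + (33/16)·R2: [0, 0, 357/16, 21/8]
R5 ← R5 − (3/2)·R2: [0, 0, -17/2, -1]
R4 ← R4 − (21/5)·R3: [0, 0, 0, 0]
R5 ← R5 + (8/5)·R3: [0, 0, 0, 0]
3 nonzero rows, so rank(P) = 3.
P has 4 columns; by rank–nullity, nullity = 4 − 3 = 1.

1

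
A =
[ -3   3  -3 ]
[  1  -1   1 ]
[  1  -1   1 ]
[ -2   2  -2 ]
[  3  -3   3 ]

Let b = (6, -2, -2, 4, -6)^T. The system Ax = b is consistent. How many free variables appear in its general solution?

Row reduce the augmented matrix [A | b].
R2 ← R2 + (1/3)·R1: [0, 0, 0, 0]
R3 ← R3 + (1/3)·R1: [0, 0, 0, 0]
R4 ← R4 − (2/3)·R1: [0, 0, 0, 0]
R5 ← R5 + R1: [0, 0, 0, 0]
The echelon form has 1 nonzero rows, and every pivot lies in the first 3 columns, so rank(A) = rank([A|b]) = 1.
The system is consistent.
Free variables = (unknowns) − (rank) = 3 − 1 = 2.

2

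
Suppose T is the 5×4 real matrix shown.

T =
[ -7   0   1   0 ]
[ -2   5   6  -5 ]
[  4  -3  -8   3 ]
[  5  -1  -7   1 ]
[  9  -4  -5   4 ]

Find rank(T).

3

Row reduce to echelon form.
R2 ← R2 − (2/7)·R1: [0, 5, 40/7, -5]
R3 ← R3 + (4/7)·R1: [0, -3, -52/7, 3]
R4 ← R4 + (5/7)·R1: [0, -1, -44/7, 1]
R5 ← R5 + (9/7)·R1: [0, -4, -26/7, 4]
R3 ← R3 + (3/5)·R2: [0, 0, -4, 0]
R4 ← R4 + (1/5)·R2: [0, 0, -36/7, 0]
R5 ← R5 + (4/5)·R2: [0, 0, 6/7, 0]
R4 ← R4 − (9/7)·R3: [0, 0, 0, 0]
R5 ← R5 + (3/14)·R3: [0, 0, 0, 0]
Echelon form has 3 nonzero rows, so rank(T) = 3.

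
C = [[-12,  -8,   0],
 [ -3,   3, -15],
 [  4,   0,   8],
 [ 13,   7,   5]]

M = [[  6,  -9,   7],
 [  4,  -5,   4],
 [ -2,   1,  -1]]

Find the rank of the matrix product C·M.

2

First compute CM:
[[-104, 148, -116],
 [ 24,  -3,   6],
 [  8, -28,  20],
 [ 96, -147, 114]]
Now row reduce the product.
R2 ← R2 + (3/13)·R1: [0, 405/13, -270/13]
R3 ← R3 + (1/13)·R1: [0, -216/13, 144/13]
R4 ← R4 + (12/13)·R1: [0, -135/13, 90/13]
R3 ← R3 + (8/15)·R2: [0, 0, 0]
R4 ← R4 + (1/3)·R2: [0, 0, 0]
2 nonzero rows, so rank(CM) = 2.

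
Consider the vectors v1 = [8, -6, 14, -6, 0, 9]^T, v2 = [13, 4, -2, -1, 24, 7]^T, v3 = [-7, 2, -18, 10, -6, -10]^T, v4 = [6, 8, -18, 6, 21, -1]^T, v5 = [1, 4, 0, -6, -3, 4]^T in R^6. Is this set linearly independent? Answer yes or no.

Form the matrix with these vectors as rows and row reduce.
R2 ← R2 − (13/8)·R1: [0, 55/4, -99/4, 35/4, 24, -61/8]
R3 ← R3 + (7/8)·R1: [0, -13/4, -23/4, 19/4, -6, -17/8]
R4 ← R4 − (3/4)·R1: [0, 25/2, -57/2, 21/2, 21, -31/4]
R5 ← R5 − (1/8)·R1: [0, 19/4, -7/4, -21/4, -3, 23/8]
R3 ← R3 + (13/55)·R2: [0, 0, -58/5, 75/11, -18/55, -216/55]
R4 ← R4 − (10/11)·R2: [0, 0, -6, 28/11, -9/11, -9/11]
R5 ← R5 − (19/55)·R2: [0, 0, 34/5, -91/11, -621/55, 303/55]
R4 ← R4 − (15/29)·R3: [0, 0, 0, -313/319, -207/319, 387/319]
R5 ← R5 + (17/29)·R3: [0, 0, 0, -124/29, -333/29, 93/29]
R5 ← R5 − (1364/313)·R4: [0, 0, 0, 0, -2709/313, -651/313]
5 nonzero rows, so the 5 vectors span a space of dimension 5.
Since 5 = 5, the vectors are linearly independent.

yes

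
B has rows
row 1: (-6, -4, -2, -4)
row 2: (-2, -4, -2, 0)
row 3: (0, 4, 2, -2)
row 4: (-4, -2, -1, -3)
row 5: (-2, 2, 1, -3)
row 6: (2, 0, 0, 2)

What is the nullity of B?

Row reduce to echelon form.
R2 ← R2 − (1/3)·R1: [0, -8/3, -4/3, 4/3]
R4 ← R4 − (2/3)·R1: [0, 2/3, 1/3, -1/3]
R5 ← R5 − (1/3)·R1: [0, 10/3, 5/3, -5/3]
R6 ← R6 + (1/3)·R1: [0, -4/3, -2/3, 2/3]
R3 ← R3 + (3/2)·R2: [0, 0, 0, 0]
R4 ← R4 + (1/4)·R2: [0, 0, 0, 0]
R5 ← R5 + (5/4)·R2: [0, 0, 0, 0]
R6 ← R6 − (1/2)·R2: [0, 0, 0, 0]
2 nonzero rows, so rank(B) = 2.
B has 4 columns; by rank–nullity, nullity = 4 − 2 = 2.

2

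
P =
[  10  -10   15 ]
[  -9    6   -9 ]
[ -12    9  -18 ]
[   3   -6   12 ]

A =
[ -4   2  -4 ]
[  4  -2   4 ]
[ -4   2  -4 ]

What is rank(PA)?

First compute PA:
[[-140,  70, -140],
 [ 96, -48,  96],
 [156, -78, 156],
 [-84,  42, -84]]
Now row reduce the product.
R2 ← R2 + (24/35)·R1: [0, 0, 0]
R3 ← R3 + (39/35)·R1: [0, 0, 0]
R4 ← R4 − (3/5)·R1: [0, 0, 0]
1 nonzero row, so rank(PA) = 1.

1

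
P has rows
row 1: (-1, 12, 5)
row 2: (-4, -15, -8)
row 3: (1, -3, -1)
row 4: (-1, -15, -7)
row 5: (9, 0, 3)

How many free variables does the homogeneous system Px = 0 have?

1

Row reduce to echelon form.
R2 ← R2 − (4)·R1: [0, -63, -28]
R3 ← R3 + R1: [0, 9, 4]
R4 ← R4 − R1: [0, -27, -12]
R5 ← R5 + (9)·R1: [0, 108, 48]
R3 ← R3 + (1/7)·R2: [0, 0, 0]
R4 ← R4 − (3/7)·R2: [0, 0, 0]
R5 ← R5 + (12/7)·R2: [0, 0, 0]
2 nonzero rows, so rank(P) = 2.
P has 3 columns; by rank–nullity, nullity = 3 − 2 = 1.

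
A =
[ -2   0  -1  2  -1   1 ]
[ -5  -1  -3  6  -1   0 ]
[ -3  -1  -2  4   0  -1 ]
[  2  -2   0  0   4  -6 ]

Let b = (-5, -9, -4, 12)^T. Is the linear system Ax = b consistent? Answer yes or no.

yes

Row reduce the augmented matrix [A | b].
R2 ← R2 − (5/2)·R1: [0, -1, -1/2, 1, 3/2, -5/2, 7/2]
R3 ← R3 − (3/2)·R1: [0, -1, -1/2, 1, 3/2, -5/2, 7/2]
R4 ← R4 + R1: [0, -2, -1, 2, 3, -5, 7]
R3 ← R3 − R2: [0, 0, 0, 0, 0, 0, 0]
R4 ← R4 − (2)·R2: [0, 0, 0, 0, 0, 0, 0]
The echelon form has 2 nonzero rows, and every pivot lies in the first 6 columns, so rank(A) = rank([A|b]) = 2.
The system is consistent.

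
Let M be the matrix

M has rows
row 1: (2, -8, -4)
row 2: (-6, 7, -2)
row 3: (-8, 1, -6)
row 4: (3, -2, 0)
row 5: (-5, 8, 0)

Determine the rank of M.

Row reduce to echelon form.
R2 ← R2 + (3)·R1: [0, -17, -14]
R3 ← R3 + (4)·R1: [0, -31, -22]
R4 ← R4 − (3/2)·R1: [0, 10, 6]
R5 ← R5 + (5/2)·R1: [0, -12, -10]
R3 ← R3 − (31/17)·R2: [0, 0, 60/17]
R4 ← R4 + (10/17)·R2: [0, 0, -38/17]
R5 ← R5 − (12/17)·R2: [0, 0, -2/17]
R4 ← R4 + (19/30)·R3: [0, 0, 0]
R5 ← R5 + (1/30)·R3: [0, 0, 0]
Echelon form has 3 nonzero rows, so rank(M) = 3.

3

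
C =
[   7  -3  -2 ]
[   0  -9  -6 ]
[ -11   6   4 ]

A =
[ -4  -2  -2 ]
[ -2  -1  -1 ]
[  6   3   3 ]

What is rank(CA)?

1

First compute CA:
[[-34, -17, -17],
 [-18,  -9,  -9],
 [ 56,  28,  28]]
Now row reduce the product.
R2 ← R2 − (9/17)·R1: [0, 0, 0]
R3 ← R3 + (28/17)·R1: [0, 0, 0]
1 nonzero row, so rank(CA) = 1.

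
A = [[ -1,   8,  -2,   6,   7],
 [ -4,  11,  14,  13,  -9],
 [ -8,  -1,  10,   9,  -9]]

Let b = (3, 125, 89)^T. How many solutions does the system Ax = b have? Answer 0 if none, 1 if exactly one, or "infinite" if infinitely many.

infinite

Row reduce the augmented matrix [A | b].
R2 ← R2 − (4)·R1: [0, -21, 22, -11, -37, 113]
R3 ← R3 − (8)·R1: [0, -65, 26, -39, -65, 65]
R3 ← R3 − (65/21)·R2: [0, 0, -884/21, -104/21, 1040/21, -5980/21]
The echelon form has 3 nonzero rows, and every pivot lies in the first 5 columns, so rank(A) = rank([A|b]) = 3.
The system is consistent.
rank = 3 < 5 unknowns, so there are infinitely many solutions.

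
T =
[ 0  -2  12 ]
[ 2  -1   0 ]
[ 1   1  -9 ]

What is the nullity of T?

1

Row reduce to echelon form.
Swap R1 ↔ R2
R3 ← R3 − (1/2)·R1: [0, 3/2, -9]
R3 ← R3 + (3/4)·R2: [0, 0, 0]
2 nonzero rows, so rank(T) = 2.
T has 3 columns; by rank–nullity, nullity = 3 − 2 = 1.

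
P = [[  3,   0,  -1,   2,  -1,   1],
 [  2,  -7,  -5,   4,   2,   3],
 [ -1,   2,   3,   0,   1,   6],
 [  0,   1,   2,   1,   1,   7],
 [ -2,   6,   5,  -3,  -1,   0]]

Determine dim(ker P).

Row reduce to echelon form.
R2 ← R2 − (2/3)·R1: [0, -7, -13/3, 8/3, 8/3, 7/3]
R3 ← R3 + (1/3)·R1: [0, 2, 8/3, 2/3, 2/3, 19/3]
R5 ← R5 + (2/3)·R1: [0, 6, 13/3, -5/3, -5/3, 2/3]
R3 ← R3 + (2/7)·R2: [0, 0, 10/7, 10/7, 10/7, 7]
R4 ← R4 + (1/7)·R2: [0, 0, 29/21, 29/21, 29/21, 22/3]
R5 ← R5 + (6/7)·R2: [0, 0, 13/21, 13/21, 13/21, 8/3]
R4 ← R4 − (29/30)·R3: [0, 0, 0, 0, 0, 17/30]
R5 ← R5 − (13/30)·R3: [0, 0, 0, 0, 0, -11/30]
R5 ← R5 + (11/17)·R4: [0, 0, 0, 0, 0, 0]
4 nonzero rows, so rank(P) = 4.
P has 6 columns; by rank–nullity, nullity = 6 − 4 = 2.

2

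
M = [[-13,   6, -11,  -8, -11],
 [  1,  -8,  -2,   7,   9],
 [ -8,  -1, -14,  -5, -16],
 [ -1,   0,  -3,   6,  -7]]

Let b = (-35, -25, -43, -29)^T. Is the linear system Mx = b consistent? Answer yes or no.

yes

Row reduce the augmented matrix [M | b].
R2 ← R2 + (1/13)·R1: [0, -98/13, -37/13, 83/13, 106/13, -360/13]
R3 ← R3 − (8/13)·R1: [0, -61/13, -94/13, -1/13, -120/13, -279/13]
R4 ← R4 − (1/13)·R1: [0, -6/13, -28/13, 86/13, -80/13, -342/13]
R3 ← R3 − (61/98)·R2: [0, 0, -535/98, -397/98, -701/49, -207/49]
R4 ← R4 − (3/49)·R2: [0, 0, -97/49, 305/49, -326/49, -1206/49]
R4 ← R4 − (194/535)·R3: [0, 0, 0, 4116/535, -784/535, -12348/535]
The echelon form has 4 nonzero rows, and every pivot lies in the first 5 columns, so rank(M) = rank([M|b]) = 4.
The system is consistent.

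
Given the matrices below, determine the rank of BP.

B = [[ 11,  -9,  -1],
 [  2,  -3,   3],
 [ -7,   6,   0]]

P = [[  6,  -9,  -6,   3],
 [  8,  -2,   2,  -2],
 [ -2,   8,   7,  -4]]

2

First compute BP:
[[ -4, -89, -91,  55],
 [-18,  12,   3,   0],
 [  6,  51,  54, -33]]
Now row reduce the product.
R2 ← R2 − (9/2)·R1: [0, 825/2, 825/2, -495/2]
R3 ← R3 + (3/2)·R1: [0, -165/2, -165/2, 99/2]
R3 ← R3 + (1/5)·R2: [0, 0, 0, 0]
2 nonzero rows, so rank(BP) = 2.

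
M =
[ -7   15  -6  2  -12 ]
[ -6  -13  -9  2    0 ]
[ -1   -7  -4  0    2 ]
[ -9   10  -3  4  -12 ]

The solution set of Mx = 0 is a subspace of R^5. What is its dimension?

2

Row reduce to echelon form.
R2 ← R2 − (6/7)·R1: [0, -181/7, -27/7, 2/7, 72/7]
R3 ← R3 − (1/7)·R1: [0, -64/7, -22/7, -2/7, 26/7]
R4 ← R4 − (9/7)·R1: [0, -65/7, 33/7, 10/7, 24/7]
R3 ← R3 − (64/181)·R2: [0, 0, -322/181, -70/181, 14/181]
R4 ← R4 − (65/181)·R2: [0, 0, 1104/181, 240/181, -48/181]
R4 ← R4 + (24/7)·R3: [0, 0, 0, 0, 0]
3 nonzero rows, so rank(M) = 3.
M has 5 columns; by rank–nullity, nullity = 5 − 3 = 2.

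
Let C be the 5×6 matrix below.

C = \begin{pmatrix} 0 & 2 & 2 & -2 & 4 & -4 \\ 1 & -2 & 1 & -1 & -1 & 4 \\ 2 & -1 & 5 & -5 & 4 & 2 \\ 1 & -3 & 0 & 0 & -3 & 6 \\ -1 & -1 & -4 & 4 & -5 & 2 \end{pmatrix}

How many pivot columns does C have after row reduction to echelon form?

2

Row reduce to echelon form.
Swap R1 ↔ R2
R3 ← R3 − (2)·R1: [0, 3, 3, -3, 6, -6]
R4 ← R4 − R1: [0, -1, -1, 1, -2, 2]
R5 ← R5 + R1: [0, -3, -3, 3, -6, 6]
R3 ← R3 − (3/2)·R2: [0, 0, 0, 0, 0, 0]
R4 ← R4 + (1/2)·R2: [0, 0, 0, 0, 0, 0]
R5 ← R5 + (3/2)·R2: [0, 0, 0, 0, 0, 0]
Echelon form has 2 nonzero rows, so rank(C) = 2.
Each nonzero row contributes one pivot column: 2 pivot columns.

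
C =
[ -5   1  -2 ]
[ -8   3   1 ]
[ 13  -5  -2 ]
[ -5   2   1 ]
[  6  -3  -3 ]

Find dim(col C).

Row reduce to echelon form.
R2 ← R2 − (8/5)·R1: [0, 7/5, 21/5]
R3 ← R3 + (13/5)·R1: [0, -12/5, -36/5]
R4 ← R4 − R1: [0, 1, 3]
R5 ← R5 + (6/5)·R1: [0, -9/5, -27/5]
R3 ← R3 + (12/7)·R2: [0, 0, 0]
R4 ← R4 − (5/7)·R2: [0, 0, 0]
R5 ← R5 + (9/7)·R2: [0, 0, 0]
Echelon form has 2 nonzero rows, so rank(C) = 2.
The column space has dimension equal to the rank: 2.

2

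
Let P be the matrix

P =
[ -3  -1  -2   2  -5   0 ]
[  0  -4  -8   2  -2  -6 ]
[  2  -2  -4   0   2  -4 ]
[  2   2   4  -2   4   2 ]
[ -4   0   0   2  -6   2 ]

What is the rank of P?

2

Row reduce to echelon form.
R3 ← R3 + (2/3)·R1: [0, -8/3, -16/3, 4/3, -4/3, -4]
R4 ← R4 + (2/3)·R1: [0, 4/3, 8/3, -2/3, 2/3, 2]
R5 ← R5 − (4/3)·R1: [0, 4/3, 8/3, -2/3, 2/3, 2]
R3 ← R3 − (2/3)·R2: [0, 0, 0, 0, 0, 0]
R4 ← R4 + (1/3)·R2: [0, 0, 0, 0, 0, 0]
R5 ← R5 + (1/3)·R2: [0, 0, 0, 0, 0, 0]
Echelon form has 2 nonzero rows, so rank(P) = 2.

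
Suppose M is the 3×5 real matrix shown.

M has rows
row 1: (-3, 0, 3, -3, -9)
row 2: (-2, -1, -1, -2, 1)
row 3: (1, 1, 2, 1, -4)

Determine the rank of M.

Row reduce to echelon form.
R2 ← R2 − (2/3)·R1: [0, -1, -3, 0, 7]
R3 ← R3 + (1/3)·R1: [0, 1, 3, 0, -7]
R3 ← R3 + R2: [0, 0, 0, 0, 0]
Echelon form has 2 nonzero rows, so rank(M) = 2.

2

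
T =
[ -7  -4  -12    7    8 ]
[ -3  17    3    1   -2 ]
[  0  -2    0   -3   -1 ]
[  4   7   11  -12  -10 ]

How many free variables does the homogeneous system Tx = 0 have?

Row reduce to echelon form.
R2 ← R2 − (3/7)·R1: [0, 131/7, 57/7, -2, -38/7]
R4 ← R4 + (4/7)·R1: [0, 33/7, 29/7, -8, -38/7]
R3 ← R3 + (14/131)·R2: [0, 0, 114/131, -421/131, -207/131]
R4 ← R4 − (33/131)·R2: [0, 0, 274/131, -982/131, -532/131]
R4 ← R4 − (137/57)·R3: [0, 0, 0, 13/57, -5/19]
4 nonzero rows, so rank(T) = 4.
T has 5 columns; by rank–nullity, nullity = 5 − 4 = 1.

1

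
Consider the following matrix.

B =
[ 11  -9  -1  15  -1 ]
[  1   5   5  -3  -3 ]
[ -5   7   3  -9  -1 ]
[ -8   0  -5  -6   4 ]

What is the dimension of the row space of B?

2

Row reduce to echelon form.
R2 ← R2 − (1/11)·R1: [0, 64/11, 56/11, -48/11, -32/11]
R3 ← R3 + (5/11)·R1: [0, 32/11, 28/11, -24/11, -16/11]
R4 ← R4 + (8/11)·R1: [0, -72/11, -63/11, 54/11, 36/11]
R3 ← R3 − (1/2)·R2: [0, 0, 0, 0, 0]
R4 ← R4 + (9/8)·R2: [0, 0, 0, 0, 0]
Echelon form has 2 nonzero rows, so rank(B) = 2.
The row space has dimension equal to the rank: 2.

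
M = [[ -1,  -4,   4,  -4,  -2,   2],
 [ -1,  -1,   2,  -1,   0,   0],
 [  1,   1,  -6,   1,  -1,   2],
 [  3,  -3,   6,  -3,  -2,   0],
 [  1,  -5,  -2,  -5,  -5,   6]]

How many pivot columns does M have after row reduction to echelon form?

Row reduce to echelon form.
R2 ← R2 − R1: [0, 3, -2, 3, 2, -2]
R3 ← R3 + R1: [0, -3, -2, -3, -3, 4]
R4 ← R4 + (3)·R1: [0, -15, 18, -15, -8, 6]
R5 ← R5 + R1: [0, -9, 2, -9, -7, 8]
R3 ← R3 + R2: [0, 0, -4, 0, -1, 2]
R4 ← R4 + (5)·R2: [0, 0, 8, 0, 2, -4]
R5 ← R5 + (3)·R2: [0, 0, -4, 0, -1, 2]
R4 ← R4 + (2)·R3: [0, 0, 0, 0, 0, 0]
R5 ← R5 − R3: [0, 0, 0, 0, 0, 0]
Echelon form has 3 nonzero rows, so rank(M) = 3.
Each nonzero row contributes one pivot column: 3 pivot columns.

3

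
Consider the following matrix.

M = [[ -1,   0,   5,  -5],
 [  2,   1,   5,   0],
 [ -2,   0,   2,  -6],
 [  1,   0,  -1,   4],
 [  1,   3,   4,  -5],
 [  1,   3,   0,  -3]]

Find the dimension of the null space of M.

Row reduce to echelon form.
R2 ← R2 + (2)·R1: [0, 1, 15, -10]
R3 ← R3 − (2)·R1: [0, 0, -8, 4]
R4 ← R4 + R1: [0, 0, 4, -1]
R5 ← R5 + R1: [0, 3, 9, -10]
R6 ← R6 + R1: [0, 3, 5, -8]
R5 ← R5 − (3)·R2: [0, 0, -36, 20]
R6 ← R6 − (3)·R2: [0, 0, -40, 22]
R4 ← R4 + (1/2)·R3: [0, 0, 0, 1]
R5 ← R5 − (9/2)·R3: [0, 0, 0, 2]
R6 ← R6 − (5)·R3: [0, 0, 0, 2]
R5 ← R5 − (2)·R4: [0, 0, 0, 0]
R6 ← R6 − (2)·R4: [0, 0, 0, 0]
4 nonzero rows, so rank(M) = 4.
M has 4 columns; by rank–nullity, nullity = 4 − 4 = 0.

0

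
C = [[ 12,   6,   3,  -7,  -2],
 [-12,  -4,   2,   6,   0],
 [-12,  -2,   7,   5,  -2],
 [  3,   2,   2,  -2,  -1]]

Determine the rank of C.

Row reduce to echelon form.
R2 ← R2 + R1: [0, 2, 5, -1, -2]
R3 ← R3 + R1: [0, 4, 10, -2, -4]
R4 ← R4 − (1/4)·R1: [0, 1/2, 5/4, -1/4, -1/2]
R3 ← R3 − (2)·R2: [0, 0, 0, 0, 0]
R4 ← R4 − (1/4)·R2: [0, 0, 0, 0, 0]
Echelon form has 2 nonzero rows, so rank(C) = 2.

2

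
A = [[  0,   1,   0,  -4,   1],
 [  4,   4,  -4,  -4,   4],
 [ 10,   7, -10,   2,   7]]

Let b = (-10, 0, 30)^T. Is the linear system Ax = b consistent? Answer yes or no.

Row reduce the augmented matrix [A | b].
Swap R1 ↔ R2
R3 ← R3 − (5/2)·R1: [0, -3, 0, 12, -3, 30]
R3 ← R3 + (3)·R2: [0, 0, 0, 0, 0, 0]
The echelon form has 2 nonzero rows, and every pivot lies in the first 5 columns, so rank(A) = rank([A|b]) = 2.
The system is consistent.

yes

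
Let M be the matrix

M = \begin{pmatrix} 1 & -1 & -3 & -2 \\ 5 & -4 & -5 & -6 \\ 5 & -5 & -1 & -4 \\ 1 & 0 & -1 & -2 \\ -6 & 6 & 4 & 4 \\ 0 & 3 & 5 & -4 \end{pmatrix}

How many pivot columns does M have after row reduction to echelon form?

Row reduce to echelon form.
R2 ← R2 − (5)·R1: [0, 1, 10, 4]
R3 ← R3 − (5)·R1: [0, 0, 14, 6]
R4 ← R4 − R1: [0, 1, 2, 0]
R5 ← R5 + (6)·R1: [0, 0, -14, -8]
R4 ← R4 − R2: [0, 0, -8, -4]
R6 ← R6 − (3)·R2: [0, 0, -25, -16]
R4 ← R4 + (4/7)·R3: [0, 0, 0, -4/7]
R5 ← R5 + R3: [0, 0, 0, -2]
R6 ← R6 + (25/14)·R3: [0, 0, 0, -37/7]
R5 ← R5 − (7/2)·R4: [0, 0, 0, 0]
R6 ← R6 − (37/4)·R4: [0, 0, 0, 0]
Echelon form has 4 nonzero rows, so rank(M) = 4.
Each nonzero row contributes one pivot column: 4 pivot columns.

4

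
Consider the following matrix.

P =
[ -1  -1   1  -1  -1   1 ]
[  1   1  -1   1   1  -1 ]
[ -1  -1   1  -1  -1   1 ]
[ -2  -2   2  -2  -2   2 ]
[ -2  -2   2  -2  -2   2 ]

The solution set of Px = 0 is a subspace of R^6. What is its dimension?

5

Row reduce to echelon form.
R2 ← R2 + R1: [0, 0, 0, 0, 0, 0]
R3 ← R3 − R1: [0, 0, 0, 0, 0, 0]
R4 ← R4 − (2)·R1: [0, 0, 0, 0, 0, 0]
R5 ← R5 − (2)·R1: [0, 0, 0, 0, 0, 0]
1 nonzero row, so rank(P) = 1.
P has 6 columns; by rank–nullity, nullity = 6 − 1 = 5.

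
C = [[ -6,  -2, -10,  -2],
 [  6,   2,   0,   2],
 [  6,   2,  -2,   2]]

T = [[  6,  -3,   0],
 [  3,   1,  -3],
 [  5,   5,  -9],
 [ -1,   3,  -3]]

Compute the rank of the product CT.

First compute CT:
[[-90, -40, 102],
 [ 40, -10, -12],
 [ 30, -20,   6]]
Now row reduce the product.
R2 ← R2 + (4/9)·R1: [0, -250/9, 100/3]
R3 ← R3 + (1/3)·R1: [0, -100/3, 40]
R3 ← R3 − (6/5)·R2: [0, 0, 0]
2 nonzero rows, so rank(CT) = 2.

2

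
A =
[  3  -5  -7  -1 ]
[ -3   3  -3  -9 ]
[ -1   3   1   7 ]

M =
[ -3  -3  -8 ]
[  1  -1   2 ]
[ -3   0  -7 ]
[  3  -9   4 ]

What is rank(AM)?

2

First compute AM:
[[  4,   5,  11],
 [ -6,  87,  15],
 [ 24, -63,  35]]
Now row reduce the product.
R2 ← R2 + (3/2)·R1: [0, 189/2, 63/2]
R3 ← R3 − (6)·R1: [0, -93, -31]
R3 ← R3 + (62/63)·R2: [0, 0, 0]
2 nonzero rows, so rank(AM) = 2.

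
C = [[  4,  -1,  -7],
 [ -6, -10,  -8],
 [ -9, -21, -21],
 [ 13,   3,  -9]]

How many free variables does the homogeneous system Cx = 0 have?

Row reduce to echelon form.
R2 ← R2 + (3/2)·R1: [0, -23/2, -37/2]
R3 ← R3 + (9/4)·R1: [0, -93/4, -147/4]
R4 ← R4 − (13/4)·R1: [0, 25/4, 55/4]
R3 ← R3 − (93/46)·R2: [0, 0, 15/23]
R4 ← R4 + (25/46)·R2: [0, 0, 85/23]
R4 ← R4 − (17/3)·R3: [0, 0, 0]
3 nonzero rows, so rank(C) = 3.
C has 3 columns; by rank–nullity, nullity = 3 − 3 = 0.

0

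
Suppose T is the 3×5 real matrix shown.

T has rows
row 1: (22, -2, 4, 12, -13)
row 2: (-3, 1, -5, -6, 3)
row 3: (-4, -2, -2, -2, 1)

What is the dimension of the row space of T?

3

Row reduce to echelon form.
R2 ← R2 + (3/22)·R1: [0, 8/11, -49/11, -48/11, 27/22]
R3 ← R3 + (2/11)·R1: [0, -26/11, -14/11, 2/11, -15/11]
R3 ← R3 + (13/4)·R2: [0, 0, -63/4, -14, 21/8]
Echelon form has 3 nonzero rows, so rank(T) = 3.
The row space has dimension equal to the rank: 3.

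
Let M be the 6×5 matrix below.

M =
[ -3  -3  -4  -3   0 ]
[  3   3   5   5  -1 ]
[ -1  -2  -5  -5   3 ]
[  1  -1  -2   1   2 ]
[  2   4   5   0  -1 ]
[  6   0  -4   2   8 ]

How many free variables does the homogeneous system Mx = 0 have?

Row reduce to echelon form.
R2 ← R2 + R1: [0, 0, 1, 2, -1]
R3 ← R3 − (1/3)·R1: [0, -1, -11/3, -4, 3]
R4 ← R4 + (1/3)·R1: [0, -2, -10/3, 0, 2]
R5 ← R5 + (2/3)·R1: [0, 2, 7/3, -2, -1]
R6 ← R6 + (2)·R1: [0, -6, -12, -4, 8]
Swap R2 ↔ R3
R4 ← R4 − (2)·R2: [0, 0, 4, 8, -4]
R5 ← R5 + (2)·R2: [0, 0, -5, -10, 5]
R6 ← R6 − (6)·R2: [0, 0, 10, 20, -10]
R4 ← R4 − (4)·R3: [0, 0, 0, 0, 0]
R5 ← R5 + (5)·R3: [0, 0, 0, 0, 0]
R6 ← R6 − (10)·R3: [0, 0, 0, 0, 0]
3 nonzero rows, so rank(M) = 3.
M has 5 columns; by rank–nullity, nullity = 5 − 3 = 2.

2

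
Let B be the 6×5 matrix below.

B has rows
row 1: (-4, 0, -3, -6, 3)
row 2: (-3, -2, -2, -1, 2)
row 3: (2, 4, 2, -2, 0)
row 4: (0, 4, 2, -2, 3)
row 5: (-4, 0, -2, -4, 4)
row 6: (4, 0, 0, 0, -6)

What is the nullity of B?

2

Row reduce to echelon form.
R2 ← R2 − (3/4)·R1: [0, -2, 1/4, 7/2, -1/4]
R3 ← R3 + (1/2)·R1: [0, 4, 1/2, -5, 3/2]
R5 ← R5 − R1: [0, 0, 1, 2, 1]
R6 ← R6 + R1: [0, 0, -3, -6, -3]
R3 ← R3 + (2)·R2: [0, 0, 1, 2, 1]
R4 ← R4 + (2)·R2: [0, 0, 5/2, 5, 5/2]
R4 ← R4 − (5/2)·R3: [0, 0, 0, 0, 0]
R5 ← R5 − R3: [0, 0, 0, 0, 0]
R6 ← R6 + (3)·R3: [0, 0, 0, 0, 0]
3 nonzero rows, so rank(B) = 3.
B has 5 columns; by rank–nullity, nullity = 5 − 3 = 2.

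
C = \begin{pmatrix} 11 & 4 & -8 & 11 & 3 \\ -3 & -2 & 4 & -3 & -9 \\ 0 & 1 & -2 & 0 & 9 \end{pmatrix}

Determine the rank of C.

Row reduce to echelon form.
R2 ← R2 + (3/11)·R1: [0, -10/11, 20/11, 0, -90/11]
R3 ← R3 + (11/10)·R2: [0, 0, 0, 0, 0]
Echelon form has 2 nonzero rows, so rank(C) = 2.

2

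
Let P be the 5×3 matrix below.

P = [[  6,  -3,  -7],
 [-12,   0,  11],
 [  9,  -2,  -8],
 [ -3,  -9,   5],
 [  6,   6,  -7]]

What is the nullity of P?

0

Row reduce to echelon form.
R2 ← R2 + (2)·R1: [0, -6, -3]
R3 ← R3 − (3/2)·R1: [0, 5/2, 5/2]
R4 ← R4 + (1/2)·R1: [0, -21/2, 3/2]
R5 ← R5 − R1: [0, 9, 0]
R3 ← R3 + (5/12)·R2: [0, 0, 5/4]
R4 ← R4 − (7/4)·R2: [0, 0, 27/4]
R5 ← R5 + (3/2)·R2: [0, 0, -9/2]
R4 ← R4 − (27/5)·R3: [0, 0, 0]
R5 ← R5 + (18/5)·R3: [0, 0, 0]
3 nonzero rows, so rank(P) = 3.
P has 3 columns; by rank–nullity, nullity = 3 − 3 = 0.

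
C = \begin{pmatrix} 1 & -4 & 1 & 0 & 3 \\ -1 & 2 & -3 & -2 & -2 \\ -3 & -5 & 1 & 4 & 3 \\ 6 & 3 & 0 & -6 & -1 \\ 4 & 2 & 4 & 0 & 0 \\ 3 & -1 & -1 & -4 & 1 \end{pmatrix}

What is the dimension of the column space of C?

Row reduce to echelon form.
R2 ← R2 + R1: [0, -2, -2, -2, 1]
R3 ← R3 + (3)·R1: [0, -17, 4, 4, 12]
R4 ← R4 − (6)·R1: [0, 27, -6, -6, -19]
R5 ← R5 − (4)·R1: [0, 18, 0, 0, -12]
R6 ← R6 − (3)·R1: [0, 11, -4, -4, -8]
R3 ← R3 − (17/2)·R2: [0, 0, 21, 21, 7/2]
R4 ← R4 + (27/2)·R2: [0, 0, -33, -33, -11/2]
R5 ← R5 + (9)·R2: [0, 0, -18, -18, -3]
R6 ← R6 + (11/2)·R2: [0, 0, -15, -15, -5/2]
R4 ← R4 + (11/7)·R3: [0, 0, 0, 0, 0]
R5 ← R5 + (6/7)·R3: [0, 0, 0, 0, 0]
R6 ← R6 + (5/7)·R3: [0, 0, 0, 0, 0]
Echelon form has 3 nonzero rows, so rank(C) = 3.
The column space has dimension equal to the rank: 3.

3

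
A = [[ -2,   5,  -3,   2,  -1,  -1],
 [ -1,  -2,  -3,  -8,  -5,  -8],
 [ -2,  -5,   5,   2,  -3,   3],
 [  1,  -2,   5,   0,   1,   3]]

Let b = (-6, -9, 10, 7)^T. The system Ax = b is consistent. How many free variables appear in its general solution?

2

Row reduce the augmented matrix [A | b].
R2 ← R2 − (1/2)·R1: [0, -9/2, -3/2, -9, -9/2, -15/2, -6]
R3 ← R3 − R1: [0, -10, 8, 0, -2, 4, 16]
R4 ← R4 + (1/2)·R1: [0, 1/2, 7/2, 1, 1/2, 5/2, 4]
R3 ← R3 − (20/9)·R2: [0, 0, 34/3, 20, 8, 62/3, 88/3]
R4 ← R4 + (1/9)·R2: [0, 0, 10/3, 0, 0, 5/3, 10/3]
R4 ← R4 − (5/17)·R3: [0, 0, 0, -100/17, -40/17, -75/17, -90/17]
The echelon form has 4 nonzero rows, and every pivot lies in the first 6 columns, so rank(A) = rank([A|b]) = 4.
The system is consistent.
Free variables = (unknowns) − (rank) = 6 − 4 = 2.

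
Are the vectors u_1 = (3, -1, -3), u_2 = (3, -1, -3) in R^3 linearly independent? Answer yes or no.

no

Form the matrix with these vectors as rows and row reduce.
R2 ← R2 − R1: [0, 0, 0]
1 nonzero row, so the 2 vectors span a space of dimension 1.
Since 1 < 2, the vectors are linearly dependent.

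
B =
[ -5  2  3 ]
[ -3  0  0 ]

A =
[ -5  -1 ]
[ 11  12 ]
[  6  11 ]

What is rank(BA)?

First compute BA:
[[ 65,  62],
 [ 15,   3]]
Now row reduce the product.
R2 ← R2 − (3/13)·R1: [0, -147/13]
2 nonzero rows, so rank(BA) = 2.

2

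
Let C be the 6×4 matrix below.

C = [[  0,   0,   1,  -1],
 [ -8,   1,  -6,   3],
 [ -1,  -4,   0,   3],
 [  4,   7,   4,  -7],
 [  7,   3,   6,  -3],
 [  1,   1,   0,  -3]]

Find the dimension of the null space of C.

Row reduce to echelon form.
Swap R1 ↔ R2
R3 ← R3 − (1/8)·R1: [0, -33/8, 3/4, 21/8]
R4 ← R4 + (1/2)·R1: [0, 15/2, 1, -11/2]
R5 ← R5 + (7/8)·R1: [0, 31/8, 3/4, -3/8]
R6 ← R6 + (1/8)·R1: [0, 9/8, -3/4, -21/8]
Swap R2 ↔ R3
R4 ← R4 + (20/11)·R2: [0, 0, 26/11, -8/11]
R5 ← R5 + (31/33)·R2: [0, 0, 16/11, 23/11]
R6 ← R6 + (3/11)·R2: [0, 0, -6/11, -21/11]
R4 ← R4 − (26/11)·R3: [0, 0, 0, 18/11]
R5 ← R5 − (16/11)·R3: [0, 0, 0, 39/11]
R6 ← R6 + (6/11)·R3: [0, 0, 0, -27/11]
R5 ← R5 − (13/6)·R4: [0, 0, 0, 0]
R6 ← R6 + (3/2)·R4: [0, 0, 0, 0]
4 nonzero rows, so rank(C) = 4.
C has 4 columns; by rank–nullity, nullity = 4 − 4 = 0.

0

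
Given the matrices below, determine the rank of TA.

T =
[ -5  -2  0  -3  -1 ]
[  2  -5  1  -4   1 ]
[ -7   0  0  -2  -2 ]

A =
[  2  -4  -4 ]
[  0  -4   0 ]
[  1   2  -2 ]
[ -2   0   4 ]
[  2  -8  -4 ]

First compute TA:
[[ -6,  36,  12],
 [ 15,   6, -30],
 [-14,  44,  28]]
Now row reduce the product.
R2 ← R2 + (5/2)·R1: [0, 96, 0]
R3 ← R3 − (7/3)·R1: [0, -40, 0]
R3 ← R3 + (5/12)·R2: [0, 0, 0]
2 nonzero rows, so rank(TA) = 2.

2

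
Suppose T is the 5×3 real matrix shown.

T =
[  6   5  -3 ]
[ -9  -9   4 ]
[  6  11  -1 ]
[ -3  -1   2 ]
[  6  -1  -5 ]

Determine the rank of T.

2

Row reduce to echelon form.
R2 ← R2 + (3/2)·R1: [0, -3/2, -1/2]
R3 ← R3 − R1: [0, 6, 2]
R4 ← R4 + (1/2)·R1: [0, 3/2, 1/2]
R5 ← R5 − R1: [0, -6, -2]
R3 ← R3 + (4)·R2: [0, 0, 0]
R4 ← R4 + R2: [0, 0, 0]
R5 ← R5 − (4)·R2: [0, 0, 0]
Echelon form has 2 nonzero rows, so rank(T) = 2.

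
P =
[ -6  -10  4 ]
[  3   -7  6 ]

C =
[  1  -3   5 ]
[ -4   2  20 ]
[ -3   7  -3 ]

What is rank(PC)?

2

First compute PC:
[[ 22,  26, -242],
 [ 13,  19, -143]]
Now row reduce the product.
R2 ← R2 − (13/22)·R1: [0, 40/11, 0]
2 nonzero rows, so rank(PC) = 2.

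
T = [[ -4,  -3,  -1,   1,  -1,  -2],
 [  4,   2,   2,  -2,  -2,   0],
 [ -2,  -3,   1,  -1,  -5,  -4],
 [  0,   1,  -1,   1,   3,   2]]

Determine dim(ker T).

4

Row reduce to echelon form.
R2 ← R2 + R1: [0, -1, 1, -1, -3, -2]
R3 ← R3 − (1/2)·R1: [0, -3/2, 3/2, -3/2, -9/2, -3]
R3 ← R3 − (3/2)·R2: [0, 0, 0, 0, 0, 0]
R4 ← R4 + R2: [0, 0, 0, 0, 0, 0]
2 nonzero rows, so rank(T) = 2.
T has 6 columns; by rank–nullity, nullity = 6 − 2 = 4.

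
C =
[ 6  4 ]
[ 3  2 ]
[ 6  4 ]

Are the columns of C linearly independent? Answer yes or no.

Row reduce C to echelon form.
R2 ← R2 − (1/2)·R1: [0, 0]
R3 ← R3 − R1: [0, 0]
1 pivot among 2 columns.
Only 1 < 2 pivot columns, so the columns are linearly dependent.

no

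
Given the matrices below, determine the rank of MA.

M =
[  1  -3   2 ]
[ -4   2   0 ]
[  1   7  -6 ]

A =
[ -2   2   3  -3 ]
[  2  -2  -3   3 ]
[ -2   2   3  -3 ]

First compute MA:
[[-12,  12,  18, -18],
 [ 12, -12, -18,  18],
 [ 24, -24, -36,  36]]
Now row reduce the product.
R2 ← R2 + R1: [0, 0, 0, 0]
R3 ← R3 + (2)·R1: [0, 0, 0, 0]
1 nonzero row, so rank(MA) = 1.

1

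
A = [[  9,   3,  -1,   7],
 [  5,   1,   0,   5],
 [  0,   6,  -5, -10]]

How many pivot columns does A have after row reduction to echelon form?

2

Row reduce to echelon form.
R2 ← R2 − (5/9)·R1: [0, -2/3, 5/9, 10/9]
R3 ← R3 + (9)·R2: [0, 0, 0, 0]
Echelon form has 2 nonzero rows, so rank(A) = 2.
Each nonzero row contributes one pivot column: 2 pivot columns.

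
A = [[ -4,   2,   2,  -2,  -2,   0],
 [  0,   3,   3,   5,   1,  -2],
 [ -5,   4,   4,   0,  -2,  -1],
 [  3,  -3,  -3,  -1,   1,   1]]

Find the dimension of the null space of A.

Row reduce to echelon form.
R3 ← R3 − (5/4)·R1: [0, 3/2, 3/2, 5/2, 1/2, -1]
R4 ← R4 + (3/4)·R1: [0, -3/2, -3/2, -5/2, -1/2, 1]
R3 ← R3 − (1/2)·R2: [0, 0, 0, 0, 0, 0]
R4 ← R4 + (1/2)·R2: [0, 0, 0, 0, 0, 0]
2 nonzero rows, so rank(A) = 2.
A has 6 columns; by rank–nullity, nullity = 6 − 2 = 4.

4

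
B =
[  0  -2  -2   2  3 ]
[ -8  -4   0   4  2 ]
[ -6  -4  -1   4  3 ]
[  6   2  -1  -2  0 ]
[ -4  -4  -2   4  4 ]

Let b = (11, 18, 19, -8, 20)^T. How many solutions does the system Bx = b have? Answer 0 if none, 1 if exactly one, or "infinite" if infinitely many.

infinite

Row reduce the augmented matrix [B | b].
Swap R1 ↔ R2
R3 ← R3 − (3/4)·R1: [0, -1, -1, 1, 3/2, 11/2]
R4 ← R4 + (3/4)·R1: [0, -1, -1, 1, 3/2, 11/2]
R5 ← R5 − (1/2)·R1: [0, -2, -2, 2, 3, 11]
R3 ← R3 − (1/2)·R2: [0, 0, 0, 0, 0, 0]
R4 ← R4 − (1/2)·R2: [0, 0, 0, 0, 0, 0]
R5 ← R5 − R2: [0, 0, 0, 0, 0, 0]
The echelon form has 2 nonzero rows, and every pivot lies in the first 5 columns, so rank(B) = rank([B|b]) = 2.
The system is consistent.
rank = 2 < 5 unknowns, so there are infinitely many solutions.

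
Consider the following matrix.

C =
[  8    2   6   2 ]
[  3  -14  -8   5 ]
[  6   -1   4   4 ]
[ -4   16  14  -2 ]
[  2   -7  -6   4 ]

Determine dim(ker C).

Row reduce to echelon form.
R2 ← R2 − (3/8)·R1: [0, -59/4, -41/4, 17/4]
R3 ← R3 − (3/4)·R1: [0, -5/2, -1/2, 5/2]
R4 ← R4 + (1/2)·R1: [0, 17, 17, -1]
R5 ← R5 − (1/4)·R1: [0, -15/2, -15/2, 7/2]
R3 ← R3 − (10/59)·R2: [0, 0, 73/59, 105/59]
R4 ← R4 + (68/59)·R2: [0, 0, 306/59, 230/59]
R5 ← R5 − (30/59)·R2: [0, 0, -135/59, 79/59]
R4 ← R4 − (306/73)·R3: [0, 0, 0, -260/73]
R5 ← R5 + (135/73)·R3: [0, 0, 0, 338/73]
R5 ← R5 + (13/10)·R4: [0, 0, 0, 0]
4 nonzero rows, so rank(C) = 4.
C has 4 columns; by rank–nullity, nullity = 4 − 4 = 0.

0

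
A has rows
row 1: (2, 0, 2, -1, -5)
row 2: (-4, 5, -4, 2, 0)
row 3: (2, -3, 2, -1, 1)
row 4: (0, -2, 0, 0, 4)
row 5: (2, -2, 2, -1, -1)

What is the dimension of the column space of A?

Row reduce to echelon form.
R2 ← R2 + (2)·R1: [0, 5, 0, 0, -10]
R3 ← R3 − R1: [0, -3, 0, 0, 6]
R5 ← R5 − R1: [0, -2, 0, 0, 4]
R3 ← R3 + (3/5)·R2: [0, 0, 0, 0, 0]
R4 ← R4 + (2/5)·R2: [0, 0, 0, 0, 0]
R5 ← R5 + (2/5)·R2: [0, 0, 0, 0, 0]
Echelon form has 2 nonzero rows, so rank(A) = 2.
The column space has dimension equal to the rank: 2.

2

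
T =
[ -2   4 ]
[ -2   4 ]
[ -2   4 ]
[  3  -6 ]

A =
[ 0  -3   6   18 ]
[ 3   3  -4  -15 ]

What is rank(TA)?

First compute TA:
[[ 12,  18, -28, -96],
 [ 12,  18, -28, -96],
 [ 12,  18, -28, -96],
 [-18, -27,  42, 144]]
Now row reduce the product.
R2 ← R2 − R1: [0, 0, 0, 0]
R3 ← R3 − R1: [0, 0, 0, 0]
R4 ← R4 + (3/2)·R1: [0, 0, 0, 0]
1 nonzero row, so rank(TA) = 1.

1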